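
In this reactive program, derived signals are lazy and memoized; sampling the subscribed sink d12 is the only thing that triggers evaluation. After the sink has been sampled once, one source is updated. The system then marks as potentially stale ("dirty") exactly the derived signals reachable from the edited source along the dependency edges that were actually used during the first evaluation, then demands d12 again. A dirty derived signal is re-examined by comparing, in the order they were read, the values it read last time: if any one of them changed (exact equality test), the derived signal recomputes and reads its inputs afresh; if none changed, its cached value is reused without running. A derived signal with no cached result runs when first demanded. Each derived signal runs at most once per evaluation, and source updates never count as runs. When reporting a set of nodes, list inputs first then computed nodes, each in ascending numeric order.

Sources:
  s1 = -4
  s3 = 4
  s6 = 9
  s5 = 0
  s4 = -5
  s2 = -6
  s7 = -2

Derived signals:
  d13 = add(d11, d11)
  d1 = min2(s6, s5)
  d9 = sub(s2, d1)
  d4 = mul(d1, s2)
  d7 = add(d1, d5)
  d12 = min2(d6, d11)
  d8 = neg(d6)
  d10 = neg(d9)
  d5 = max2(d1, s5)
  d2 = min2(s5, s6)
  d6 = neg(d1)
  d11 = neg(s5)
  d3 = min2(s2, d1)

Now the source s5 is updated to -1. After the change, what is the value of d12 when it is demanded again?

First demand of the output computes:
  d1 = min2(9, 0) = 0
  d6 = neg(0) = 0
  d11 = neg(0) = 0
  d12 = min2(0, 0) = 0

After the edit, cleaning proceeds:
  d1: a read changed (s5 0->-1) — executes, giving -1.
  d6: a read changed (d1 0->-1) — executes, giving 1.
  d11: a read changed (s5 0->-1) — executes, giving 1.
  d12: a read changed (d6 0->1; d11 0->1) — executes, giving 1.

Demanding d12 again yields 1.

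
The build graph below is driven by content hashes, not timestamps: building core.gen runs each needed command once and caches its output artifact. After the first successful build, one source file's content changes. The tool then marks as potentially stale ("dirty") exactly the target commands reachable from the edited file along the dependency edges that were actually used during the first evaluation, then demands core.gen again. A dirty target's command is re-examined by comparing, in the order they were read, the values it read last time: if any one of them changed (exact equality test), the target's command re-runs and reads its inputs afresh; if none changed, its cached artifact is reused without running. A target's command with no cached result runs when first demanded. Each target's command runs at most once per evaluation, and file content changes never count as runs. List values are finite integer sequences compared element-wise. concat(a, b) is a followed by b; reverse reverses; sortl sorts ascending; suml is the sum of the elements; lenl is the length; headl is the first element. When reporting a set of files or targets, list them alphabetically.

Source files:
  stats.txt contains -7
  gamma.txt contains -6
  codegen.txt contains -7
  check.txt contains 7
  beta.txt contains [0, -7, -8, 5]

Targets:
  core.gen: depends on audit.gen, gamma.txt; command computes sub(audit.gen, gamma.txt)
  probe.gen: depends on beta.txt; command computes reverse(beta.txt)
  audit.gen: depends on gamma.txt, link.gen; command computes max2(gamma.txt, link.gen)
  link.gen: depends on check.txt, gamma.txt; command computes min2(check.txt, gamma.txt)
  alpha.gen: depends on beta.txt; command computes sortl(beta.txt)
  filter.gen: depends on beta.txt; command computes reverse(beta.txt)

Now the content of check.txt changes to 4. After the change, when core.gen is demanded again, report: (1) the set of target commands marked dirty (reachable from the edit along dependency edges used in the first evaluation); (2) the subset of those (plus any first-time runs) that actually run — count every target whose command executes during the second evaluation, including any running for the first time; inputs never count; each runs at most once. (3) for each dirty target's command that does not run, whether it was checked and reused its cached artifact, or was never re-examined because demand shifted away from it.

Initial pass — values computed on the first demand:
  link.gen = min2(7, -6) = -6
  audit.gen = max2(-6, -6) = -6
  core.gen = sub(-6, -6) = 0

Second demand — change propagation:
  link.gen: re-runs because check.txt 7->4; new result -6 (unchanged).
  audit.gen: re-examined; everything it read last time is the same (gamma.txt unchanged, link.gen unchanged) — cache -6 kept, no run.
  core.gen: re-examined; everything it read last time is the same (audit.gen unchanged, gamma.txt unchanged) — cache 0 kept, no run.

The important point: link.gen recomputes to an identical value, and the output ends up unchanged.

Dirty set: audit.gen, core.gen, link.gen.
Run set: link.gen (1 run).
Re-examined without running (cache reused): audit.gen, core.gen.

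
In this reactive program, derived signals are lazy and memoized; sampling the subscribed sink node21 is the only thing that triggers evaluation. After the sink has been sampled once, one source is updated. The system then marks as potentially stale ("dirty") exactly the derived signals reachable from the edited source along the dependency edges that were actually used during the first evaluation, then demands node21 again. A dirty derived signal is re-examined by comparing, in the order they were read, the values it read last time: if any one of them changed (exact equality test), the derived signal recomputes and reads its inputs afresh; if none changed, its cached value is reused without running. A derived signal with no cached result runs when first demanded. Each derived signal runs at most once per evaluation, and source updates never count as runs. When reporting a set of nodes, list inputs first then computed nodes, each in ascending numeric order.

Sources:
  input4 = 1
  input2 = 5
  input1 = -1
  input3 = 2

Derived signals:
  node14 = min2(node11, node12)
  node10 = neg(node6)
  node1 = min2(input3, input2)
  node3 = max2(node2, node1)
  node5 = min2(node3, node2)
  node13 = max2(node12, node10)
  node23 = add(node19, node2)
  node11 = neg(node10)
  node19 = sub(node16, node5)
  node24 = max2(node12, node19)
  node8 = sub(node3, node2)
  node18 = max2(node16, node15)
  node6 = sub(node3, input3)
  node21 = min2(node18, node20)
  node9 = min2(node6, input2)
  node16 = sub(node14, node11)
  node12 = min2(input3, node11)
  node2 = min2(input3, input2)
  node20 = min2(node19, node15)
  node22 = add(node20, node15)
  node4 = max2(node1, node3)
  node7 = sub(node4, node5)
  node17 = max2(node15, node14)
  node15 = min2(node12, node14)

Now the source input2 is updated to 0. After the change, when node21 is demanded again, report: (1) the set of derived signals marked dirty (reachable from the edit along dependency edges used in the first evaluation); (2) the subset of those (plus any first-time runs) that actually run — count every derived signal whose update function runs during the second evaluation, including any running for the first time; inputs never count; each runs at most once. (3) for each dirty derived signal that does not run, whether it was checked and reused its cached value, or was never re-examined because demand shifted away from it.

The edit dirties: node1, node2, node3, node5, node6, node10, node11, node12, node14, node15, node16, node18, node19, node20, node21.
14 derived signals run: node1, node2, node3, node5, node6, node10, node11, node12, node14, node15, node16, node18, node19, node20.
Cache hits after checking: node21.
Note where the cutoff bites: node21 is checked, finds nothing changed, and keeps its cache.

First demand of the output computes:
  node1 = min2(2, 5) = 2
  node2 = min2(2, 5) = 2
  node3 = max2(2, 2) = 2
  node5 = min2(2, 2) = 2
  node6 = sub(2, 2) = 0
  node10 = neg(0) = 0
  node11 = neg(0) = 0
  node12 = min2(2, 0) = 0
  node14 = min2(0, 0) = 0
  node15 = min2(0, 0) = 0
  node16 = sub(0, 0) = 0
  node18 = max2(0, 0) = 0
  node19 = sub(0, 2) = -2
  node20 = min2(-2, 0) = -2
  node21 = min2(0, -2) = -2

After the edit, cleaning proceeds:
  node1: a read changed (input2 5->0) — executes, giving 0.
  node2: a read changed (input2 5->0) — executes, giving 0.
  node3: a read changed (node2 2->0; node1 2->0) — executes, giving 0.
  node5: a read changed (node3 2->0; node2 2->0) — executes, giving 0.
  node6: a read changed (node3 2->0) — executes, giving -2.
  node10: a read changed (node6 0->-2) — executes, giving 2.
  node11: a read changed (node10 0->2) — executes, giving -2.
  node12: a read changed (node11 0->-2) — executes, giving -2.
  node14: a read changed (node11 0->-2; node12 0->-2) — executes, giving -2.
  node15: a read changed (node12 0->-2; node14 0->-2) — executes, giving -2.
  node16: a read changed (node14 0->-2; node11 0->-2) — executes, giving 0 — identical to its old value.
  node18: a read changed (node15 0->-2) — executes, giving 0 — identical to its old value.
  node19: a read changed (node5 2->0) — executes, giving 0.
  node20: a read changed (node19 -2->0; node15 0->-2) — executes, giving -2 — identical to its old value.
  node21: dirty, but its reads are unchanged (node18 unchanged, node20 unchanged); cached -2 stands.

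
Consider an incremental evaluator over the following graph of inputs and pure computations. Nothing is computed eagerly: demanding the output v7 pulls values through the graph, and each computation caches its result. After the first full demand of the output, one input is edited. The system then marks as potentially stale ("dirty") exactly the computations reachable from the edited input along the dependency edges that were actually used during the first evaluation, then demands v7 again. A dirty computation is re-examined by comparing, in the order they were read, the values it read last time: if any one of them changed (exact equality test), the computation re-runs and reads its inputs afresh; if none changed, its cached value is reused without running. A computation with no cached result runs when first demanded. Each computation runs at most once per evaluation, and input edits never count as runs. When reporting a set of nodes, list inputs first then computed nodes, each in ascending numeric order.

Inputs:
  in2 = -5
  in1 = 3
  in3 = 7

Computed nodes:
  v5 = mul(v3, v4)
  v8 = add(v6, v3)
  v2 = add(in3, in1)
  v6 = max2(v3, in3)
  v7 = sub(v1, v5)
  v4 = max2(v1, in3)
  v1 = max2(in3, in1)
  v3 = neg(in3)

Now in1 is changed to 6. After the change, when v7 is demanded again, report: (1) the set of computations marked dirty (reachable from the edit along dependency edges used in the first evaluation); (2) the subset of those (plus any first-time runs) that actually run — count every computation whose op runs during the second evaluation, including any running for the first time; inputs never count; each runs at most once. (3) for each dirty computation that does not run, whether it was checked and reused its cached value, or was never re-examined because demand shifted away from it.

Initial pass — values computed on the first demand:
  v1 = max2(7, 3) = 7
  v3 = neg(7) = -7
  v4 = max2(7, 7) = 7
  v5 = mul(-7, 7) = -49
  v7 = sub(7, -49) = 56

Second demand — change propagation:
  v1: re-runs because in1 3->6; new result 7 (unchanged).
  v4: re-examined; everything it read last time is the same (v1 unchanged, in3 unchanged) — cache 7 kept, no run.
  v5: re-examined; everything it read last time is the same (v3 unchanged, v4 unchanged) — cache -49 kept, no run.
  v7: re-examined; everything it read last time is the same (v1 unchanged, v5 unchanged) — cache 56 kept, no run.

The important point: v1 recomputes to an identical value, and the output ends up unchanged.

Dirty set: v1, v4, v5, v7.
Run set: v1 (1 run).
Re-examined without running (cache reused): v4, v5, v7.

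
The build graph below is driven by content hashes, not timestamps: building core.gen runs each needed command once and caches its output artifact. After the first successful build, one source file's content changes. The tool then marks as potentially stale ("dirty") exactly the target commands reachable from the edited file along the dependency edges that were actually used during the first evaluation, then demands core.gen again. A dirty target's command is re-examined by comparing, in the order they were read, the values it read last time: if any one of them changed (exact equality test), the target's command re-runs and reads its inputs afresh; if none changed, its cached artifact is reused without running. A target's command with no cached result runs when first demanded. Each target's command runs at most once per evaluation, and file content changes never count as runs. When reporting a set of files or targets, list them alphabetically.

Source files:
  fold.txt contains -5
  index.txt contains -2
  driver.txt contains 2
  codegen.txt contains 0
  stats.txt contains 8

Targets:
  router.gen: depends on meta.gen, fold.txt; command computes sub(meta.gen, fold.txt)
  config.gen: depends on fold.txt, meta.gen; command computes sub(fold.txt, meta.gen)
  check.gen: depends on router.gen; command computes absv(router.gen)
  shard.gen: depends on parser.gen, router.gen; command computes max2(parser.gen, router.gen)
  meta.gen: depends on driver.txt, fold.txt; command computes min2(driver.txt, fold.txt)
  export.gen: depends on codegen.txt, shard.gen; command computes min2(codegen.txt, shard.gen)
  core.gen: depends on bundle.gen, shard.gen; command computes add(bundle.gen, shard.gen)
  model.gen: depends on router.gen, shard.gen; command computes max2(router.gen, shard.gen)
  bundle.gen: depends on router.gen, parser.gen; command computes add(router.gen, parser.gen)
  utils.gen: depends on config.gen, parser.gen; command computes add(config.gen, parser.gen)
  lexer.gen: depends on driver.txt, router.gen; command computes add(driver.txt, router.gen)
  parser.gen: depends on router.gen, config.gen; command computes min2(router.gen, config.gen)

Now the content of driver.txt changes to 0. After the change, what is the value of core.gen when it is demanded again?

core.gen now evaluates to 0.
The important point: meta.gen recomputes to an identical value, and the output ends up unchanged.

Initial pass — values computed on the first demand:
  meta.gen = min2(2, -5) = -5
  config.gen = sub(-5, -5) = 0
  router.gen = sub(-5, -5) = 0
  parser.gen = min2(0, 0) = 0
  bundle.gen = add(0, 0) = 0
  shard.gen = max2(0, 0) = 0
  core.gen = add(0, 0) = 0

Second demand — change propagation:
  meta.gen: re-runs because driver.txt 2->0; new result -5 (unchanged).
  config.gen: re-examined; everything it read last time is the same (fold.txt unchanged, meta.gen unchanged) — cache 0 kept, no run.
  router.gen: re-examined; everything it read last time is the same (meta.gen unchanged, fold.txt unchanged) — cache 0 kept, no run.
  parser.gen: re-examined; everything it read last time is the same (router.gen unchanged, config.gen unchanged) — cache 0 kept, no run.
  bundle.gen: re-examined; everything it read last time is the same (router.gen unchanged, parser.gen unchanged) — cache 0 kept, no run.
  shard.gen: re-examined; everything it read last time is the same (parser.gen unchanged, router.gen unchanged) — cache 0 kept, no run.
  core.gen: re-examined; everything it read last time is the same (bundle.gen unchanged, shard.gen unchanged) — cache 0 kept, no run.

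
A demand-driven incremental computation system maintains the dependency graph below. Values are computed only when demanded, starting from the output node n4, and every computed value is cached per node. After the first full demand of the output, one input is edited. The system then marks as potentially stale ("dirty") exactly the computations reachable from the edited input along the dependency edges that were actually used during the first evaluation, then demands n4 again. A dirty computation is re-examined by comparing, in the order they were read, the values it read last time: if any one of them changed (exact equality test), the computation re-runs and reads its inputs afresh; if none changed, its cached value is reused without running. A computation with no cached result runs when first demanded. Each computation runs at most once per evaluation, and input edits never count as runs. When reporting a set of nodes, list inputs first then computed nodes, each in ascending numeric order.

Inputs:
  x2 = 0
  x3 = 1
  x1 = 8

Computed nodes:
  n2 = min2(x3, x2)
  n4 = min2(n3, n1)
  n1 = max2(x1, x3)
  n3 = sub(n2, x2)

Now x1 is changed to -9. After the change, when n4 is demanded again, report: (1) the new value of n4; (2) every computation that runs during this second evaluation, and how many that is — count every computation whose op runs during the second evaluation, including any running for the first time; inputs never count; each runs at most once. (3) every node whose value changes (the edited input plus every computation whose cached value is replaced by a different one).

First evaluation (everything demanded from the output):
  n1 = max2(8, 1) = 8
  n2 = min2(1, 0) = 0
  n3 = sub(0, 0) = 0
  n4 = min2(0, 8) = 0

Propagation after the edit:
  n1: runs — x1 8->-9; result 1.
  n4: runs — n1 8->1; result 0 (same value as before).

New value of n4: 0.
Computations that run: n1, n4 — 2 in total.
Values that change: x1, n1.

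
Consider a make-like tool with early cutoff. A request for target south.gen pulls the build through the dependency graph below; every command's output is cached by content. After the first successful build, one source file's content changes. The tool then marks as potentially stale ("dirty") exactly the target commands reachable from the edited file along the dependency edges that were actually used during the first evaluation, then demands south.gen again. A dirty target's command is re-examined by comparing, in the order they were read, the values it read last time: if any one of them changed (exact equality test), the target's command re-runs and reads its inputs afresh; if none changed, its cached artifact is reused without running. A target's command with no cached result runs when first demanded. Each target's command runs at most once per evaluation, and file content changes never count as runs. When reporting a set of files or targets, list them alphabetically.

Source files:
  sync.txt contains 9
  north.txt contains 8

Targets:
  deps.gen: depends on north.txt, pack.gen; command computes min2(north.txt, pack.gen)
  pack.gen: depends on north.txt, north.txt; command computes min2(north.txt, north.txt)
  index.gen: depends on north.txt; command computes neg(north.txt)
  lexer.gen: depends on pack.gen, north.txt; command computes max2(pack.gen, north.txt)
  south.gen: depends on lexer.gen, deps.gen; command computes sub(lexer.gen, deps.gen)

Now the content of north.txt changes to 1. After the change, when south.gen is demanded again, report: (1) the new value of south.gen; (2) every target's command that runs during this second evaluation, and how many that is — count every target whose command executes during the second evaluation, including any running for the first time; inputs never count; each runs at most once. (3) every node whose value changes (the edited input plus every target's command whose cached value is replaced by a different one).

First demand of the output computes:
  pack.gen = min2(8, 8) = 8
  deps.gen = min2(8, 8) = 8
  lexer.gen = max2(8, 8) = 8
  south.gen = sub(8, 8) = 0

After the edit, cleaning proceeds:
  pack.gen: a read changed (north.txt 8->1; north.txt 8->1) — executes, giving 1.
  deps.gen: a read changed (north.txt 8->1; pack.gen 8->1) — executes, giving 1.
  lexer.gen: a read changed (pack.gen 8->1; north.txt 8->1) — executes, giving 1.
  south.gen: a read changed (lexer.gen 8->1; deps.gen 8->1) — executes, giving 0 — identical to its old value.

Demanding south.gen again yields 0.
4 target commands run: deps.gen, lexer.gen, pack.gen, south.gen.
The nodes whose values change: deps.gen, lexer.gen, north.txt, pack.gen.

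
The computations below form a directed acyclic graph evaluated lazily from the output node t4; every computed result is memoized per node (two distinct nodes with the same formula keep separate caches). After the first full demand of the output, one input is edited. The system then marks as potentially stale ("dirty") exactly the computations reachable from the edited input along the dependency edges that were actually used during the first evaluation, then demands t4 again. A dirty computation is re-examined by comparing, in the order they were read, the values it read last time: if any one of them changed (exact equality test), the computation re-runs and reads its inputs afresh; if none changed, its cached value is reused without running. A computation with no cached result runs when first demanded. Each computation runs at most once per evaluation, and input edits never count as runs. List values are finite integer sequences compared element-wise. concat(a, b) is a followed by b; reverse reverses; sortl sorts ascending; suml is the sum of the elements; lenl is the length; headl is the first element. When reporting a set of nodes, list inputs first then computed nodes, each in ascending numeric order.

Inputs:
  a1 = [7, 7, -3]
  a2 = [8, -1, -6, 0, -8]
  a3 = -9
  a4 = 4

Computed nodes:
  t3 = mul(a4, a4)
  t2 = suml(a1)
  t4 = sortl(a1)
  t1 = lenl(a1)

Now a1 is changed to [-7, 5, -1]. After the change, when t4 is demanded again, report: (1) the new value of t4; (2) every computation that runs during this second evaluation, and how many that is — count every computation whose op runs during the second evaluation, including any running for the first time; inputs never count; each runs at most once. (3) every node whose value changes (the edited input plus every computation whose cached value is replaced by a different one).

First demand of the output computes:
  t4 = sortl([7, 7, -3]) = [-3, 7, 7]

After the edit, cleaning proceeds:
  t4: a read changed (a1 [7, 7, -3]->[-7, 5, -1]) — executes, giving [-7, -1, 5].

Demanding t4 again yields [-7, -1, 5].
1 computations run: t4.
The nodes whose values change: a1, t4.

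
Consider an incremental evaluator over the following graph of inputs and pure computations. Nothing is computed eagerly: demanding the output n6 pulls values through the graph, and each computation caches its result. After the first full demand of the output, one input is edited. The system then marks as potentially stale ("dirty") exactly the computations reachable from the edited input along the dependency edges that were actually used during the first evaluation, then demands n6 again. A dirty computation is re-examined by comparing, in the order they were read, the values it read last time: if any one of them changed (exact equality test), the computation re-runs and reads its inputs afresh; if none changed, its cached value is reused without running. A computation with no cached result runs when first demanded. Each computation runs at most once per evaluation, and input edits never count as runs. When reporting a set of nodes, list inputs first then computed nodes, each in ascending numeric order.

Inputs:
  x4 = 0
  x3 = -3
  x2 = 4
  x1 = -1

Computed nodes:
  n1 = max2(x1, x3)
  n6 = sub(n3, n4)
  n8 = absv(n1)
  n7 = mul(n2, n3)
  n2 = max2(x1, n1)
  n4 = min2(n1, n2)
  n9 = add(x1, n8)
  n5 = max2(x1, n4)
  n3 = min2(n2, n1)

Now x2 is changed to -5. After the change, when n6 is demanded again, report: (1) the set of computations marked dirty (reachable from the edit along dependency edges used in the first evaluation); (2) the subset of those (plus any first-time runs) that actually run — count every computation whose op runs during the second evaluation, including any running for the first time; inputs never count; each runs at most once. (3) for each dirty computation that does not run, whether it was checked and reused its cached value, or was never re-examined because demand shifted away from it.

Initial pass — values computed on the first demand:
  n1 = max2(-1, -3) = -1
  n2 = max2(-1, -1) = -1
  n3 = min2(-1, -1) = -1
  n4 = min2(-1, -1) = -1
  n6 = sub(-1, -1) = 0

Second demand — change propagation:
  no demanded computation ever read x2, so the edit dirties nothing and nothing runs.

The important point: nothing the output needs ever reads x2, so the edit is invisible to it.

Dirty set: none.
Run set: none (0 run).
All dirty computations ended up running.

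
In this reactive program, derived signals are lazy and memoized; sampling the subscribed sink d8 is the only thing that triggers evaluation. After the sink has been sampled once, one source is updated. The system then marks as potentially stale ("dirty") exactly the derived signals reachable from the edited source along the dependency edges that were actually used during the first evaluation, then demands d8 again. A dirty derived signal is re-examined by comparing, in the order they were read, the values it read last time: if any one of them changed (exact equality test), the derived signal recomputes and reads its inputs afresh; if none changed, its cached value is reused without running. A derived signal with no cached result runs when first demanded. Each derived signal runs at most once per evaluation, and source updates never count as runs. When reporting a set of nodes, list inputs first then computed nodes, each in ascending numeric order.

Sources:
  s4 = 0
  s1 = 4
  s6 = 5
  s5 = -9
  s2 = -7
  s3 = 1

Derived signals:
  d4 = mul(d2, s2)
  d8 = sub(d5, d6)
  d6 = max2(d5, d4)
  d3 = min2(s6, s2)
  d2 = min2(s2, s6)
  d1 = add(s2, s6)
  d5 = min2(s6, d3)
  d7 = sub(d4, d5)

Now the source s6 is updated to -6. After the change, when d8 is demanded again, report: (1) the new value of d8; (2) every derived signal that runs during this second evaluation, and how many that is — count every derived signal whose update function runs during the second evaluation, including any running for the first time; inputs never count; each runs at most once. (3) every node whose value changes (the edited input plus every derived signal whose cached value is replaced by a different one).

First demand of the output computes:
  d2 = min2(-7, 5) = -7
  d3 = min2(5, -7) = -7
  d4 = mul(-7, -7) = 49
  d5 = min2(5, -7) = -7
  d6 = max2(-7, 49) = 49
  d8 = sub(-7, 49) = -56

After the edit, cleaning proceeds:
  d2: a read changed (s6 5->-6) — executes, giving -7 — identical to its old value.
  d3: a read changed (s6 5->-6) — executes, giving -7 — identical to its old value.
  d4: dirty, but its reads are unchanged (d2 unchanged, s2 unchanged); cached 49 stands.
  d5: a read changed (s6 5->-6) — executes, giving -7 — identical to its old value.
  d6: dirty, but its reads are unchanged (d5 unchanged, d4 unchanged); cached 49 stands.
  d8: dirty, but its reads are unchanged (d5 unchanged, d6 unchanged); cached -56 stands.

Note where the cutoff bites: d4 is checked, finds nothing changed, and keeps its cache.

Demanding d8 again yields -56.
3 derived signals run: d2, d3, d5.
The nodes whose values change: s6.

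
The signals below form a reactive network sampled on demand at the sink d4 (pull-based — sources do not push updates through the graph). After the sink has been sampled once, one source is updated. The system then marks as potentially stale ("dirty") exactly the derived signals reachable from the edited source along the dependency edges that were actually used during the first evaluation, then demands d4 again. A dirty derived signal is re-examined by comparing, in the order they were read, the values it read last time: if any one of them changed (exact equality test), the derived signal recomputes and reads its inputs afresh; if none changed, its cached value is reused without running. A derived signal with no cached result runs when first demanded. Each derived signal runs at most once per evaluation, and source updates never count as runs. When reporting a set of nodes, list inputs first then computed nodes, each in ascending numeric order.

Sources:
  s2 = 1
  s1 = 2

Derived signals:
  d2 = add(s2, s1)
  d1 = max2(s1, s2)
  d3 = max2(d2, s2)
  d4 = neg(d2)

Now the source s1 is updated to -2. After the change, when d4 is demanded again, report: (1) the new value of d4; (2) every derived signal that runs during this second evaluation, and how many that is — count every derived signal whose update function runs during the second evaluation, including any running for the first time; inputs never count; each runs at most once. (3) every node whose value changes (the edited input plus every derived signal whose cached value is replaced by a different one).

d4 now evaluates to 1.
Run set: d2, d4 (2 run).
Changed values: s1, d2, d4.

Initial pass — values computed on the first demand:
  d2 = add(1, 2) = 3
  d4 = neg(3) = -3

Second demand — change propagation:
  d2: re-runs because s1 2->-2; new result -1.
  d4: re-runs because d2 3->-1; new result 1.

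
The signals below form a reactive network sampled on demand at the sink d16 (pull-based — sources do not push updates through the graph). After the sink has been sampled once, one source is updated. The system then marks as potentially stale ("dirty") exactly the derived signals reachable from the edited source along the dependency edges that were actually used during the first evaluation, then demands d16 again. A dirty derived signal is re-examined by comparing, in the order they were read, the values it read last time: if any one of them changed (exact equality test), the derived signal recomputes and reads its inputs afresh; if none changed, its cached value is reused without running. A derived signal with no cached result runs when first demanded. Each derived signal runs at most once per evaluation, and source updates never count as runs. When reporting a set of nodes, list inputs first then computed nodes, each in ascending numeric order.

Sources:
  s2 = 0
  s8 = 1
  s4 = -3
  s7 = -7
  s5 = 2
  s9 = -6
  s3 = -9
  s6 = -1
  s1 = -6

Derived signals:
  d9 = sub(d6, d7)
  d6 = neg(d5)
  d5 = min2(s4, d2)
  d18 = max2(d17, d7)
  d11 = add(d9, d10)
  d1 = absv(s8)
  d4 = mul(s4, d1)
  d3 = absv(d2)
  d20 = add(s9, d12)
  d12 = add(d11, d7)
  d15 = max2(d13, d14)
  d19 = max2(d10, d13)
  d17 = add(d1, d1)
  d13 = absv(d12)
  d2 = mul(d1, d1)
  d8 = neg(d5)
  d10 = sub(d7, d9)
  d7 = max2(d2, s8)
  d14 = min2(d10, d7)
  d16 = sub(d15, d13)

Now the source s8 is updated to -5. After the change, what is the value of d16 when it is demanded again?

Initial pass — values computed on the first demand:
  d1 = absv(1) = 1
  d2 = mul(1, 1) = 1
  d5 = min2(-3, 1) = -3
  d6 = neg(-3) = 3
  d7 = max2(1, 1) = 1
  d9 = sub(3, 1) = 2
  d10 = sub(1, 2) = -1
  d11 = add(2, -1) = 1
  d12 = add(1, 1) = 2
  d13 = absv(2) = 2
  d14 = min2(-1, 1) = -1
  d15 = max2(2, -1) = 2
  d16 = sub(2, 2) = 0

Second demand — change propagation:
  d1: re-runs because s8 1->-5; new result 5.
  d2: re-runs because d1 1->5; d1 1->5; new result 25.
  d5: re-runs because d2 1->25; new result -3 (unchanged).
  d6: re-examined; everything it read last time is the same (d5 unchanged) — cache 3 kept, no run.
  d7: re-runs because d2 1->25; s8 1->-5; new result 25.
  d9: re-runs because d7 1->25; new result -22.
  d10: re-runs because d7 1->25; d9 2->-22; new result 47.
  d11: re-runs because d9 2->-22; d10 -1->47; new result 25.
  d12: re-runs because d11 1->25; d7 1->25; new result 50.
  d13: re-runs because d12 2->50; new result 50.
  d14: re-runs because d10 -1->47; d7 1->25; new result 25.
  d15: re-runs because d13 2->50; d14 -1->25; new result 50.
  d16: re-runs because d15 2->50; d13 2->50; new result 0 (unchanged).

The important point: at d6 every value read last time is unchanged, so the dirty flag clears without a run.

d16 now evaluates to 0.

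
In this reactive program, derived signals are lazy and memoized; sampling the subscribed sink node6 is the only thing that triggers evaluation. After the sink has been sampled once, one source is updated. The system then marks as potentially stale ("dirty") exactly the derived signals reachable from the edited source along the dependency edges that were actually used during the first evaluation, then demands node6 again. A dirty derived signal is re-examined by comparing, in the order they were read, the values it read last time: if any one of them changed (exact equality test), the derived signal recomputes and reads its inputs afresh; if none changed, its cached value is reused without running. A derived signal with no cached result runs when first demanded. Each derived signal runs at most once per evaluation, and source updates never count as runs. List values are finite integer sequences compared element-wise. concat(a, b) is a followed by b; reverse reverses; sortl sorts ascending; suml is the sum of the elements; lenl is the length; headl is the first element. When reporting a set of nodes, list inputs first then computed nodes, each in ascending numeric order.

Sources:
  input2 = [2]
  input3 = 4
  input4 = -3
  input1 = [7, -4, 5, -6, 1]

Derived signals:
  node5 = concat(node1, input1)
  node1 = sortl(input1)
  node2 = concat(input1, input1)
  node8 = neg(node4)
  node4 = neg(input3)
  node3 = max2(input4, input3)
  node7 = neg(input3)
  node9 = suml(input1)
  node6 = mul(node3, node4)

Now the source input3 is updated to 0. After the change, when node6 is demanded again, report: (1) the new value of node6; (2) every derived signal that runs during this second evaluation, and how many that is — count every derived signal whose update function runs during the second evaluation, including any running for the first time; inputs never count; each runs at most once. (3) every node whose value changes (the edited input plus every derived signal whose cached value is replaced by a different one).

First demand of the output computes:
  node3 = max2(-3, 4) = 4
  node4 = neg(4) = -4
  node6 = mul(4, -4) = -16

After the edit, cleaning proceeds:
  node3: a read changed (input3 4->0) — executes, giving 0.
  node4: a read changed (input3 4->0) — executes, giving 0.
  node6: a read changed (node3 4->0; node4 -4->0) — executes, giving 0.

Demanding node6 again yields 0.
3 derived signals run: node3, node4, node6.
The nodes whose values change: input3, node3, node4, node6.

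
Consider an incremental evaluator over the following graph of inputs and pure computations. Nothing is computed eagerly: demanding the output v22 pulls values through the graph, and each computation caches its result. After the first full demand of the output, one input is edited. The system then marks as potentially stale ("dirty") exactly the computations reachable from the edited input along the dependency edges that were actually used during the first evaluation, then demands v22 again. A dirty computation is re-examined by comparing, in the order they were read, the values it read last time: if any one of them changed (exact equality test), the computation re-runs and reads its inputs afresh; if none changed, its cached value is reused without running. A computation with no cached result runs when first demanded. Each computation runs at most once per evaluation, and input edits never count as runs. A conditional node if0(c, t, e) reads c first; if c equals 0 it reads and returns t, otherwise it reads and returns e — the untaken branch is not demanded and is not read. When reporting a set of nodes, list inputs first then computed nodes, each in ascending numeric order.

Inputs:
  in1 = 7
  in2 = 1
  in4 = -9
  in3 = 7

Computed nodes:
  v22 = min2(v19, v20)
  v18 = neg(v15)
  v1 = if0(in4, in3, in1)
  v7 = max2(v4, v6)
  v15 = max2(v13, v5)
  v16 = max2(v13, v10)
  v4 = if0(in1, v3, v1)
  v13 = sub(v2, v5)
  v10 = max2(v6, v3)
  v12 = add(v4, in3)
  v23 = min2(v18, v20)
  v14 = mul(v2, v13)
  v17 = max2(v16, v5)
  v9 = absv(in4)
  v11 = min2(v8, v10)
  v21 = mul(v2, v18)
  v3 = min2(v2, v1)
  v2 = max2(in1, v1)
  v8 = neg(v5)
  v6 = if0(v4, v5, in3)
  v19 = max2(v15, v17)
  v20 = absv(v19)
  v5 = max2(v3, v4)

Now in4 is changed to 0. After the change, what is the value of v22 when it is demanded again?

Initial pass — values computed on the first demand:
  v1 = if0(in4=-9 -> else branch in1) = 7
  v2 = max2(7, 7) = 7
  v3 = min2(7, 7) = 7
  v4 = if0(in1=7 -> else branch v1) = 7
  v5 = max2(7, 7) = 7
  v6 = if0(v4=7 -> else branch in3) = 7
  v10 = max2(7, 7) = 7
  v13 = sub(7, 7) = 0
  v15 = max2(0, 7) = 7
  v16 = max2(0, 7) = 7
  v17 = max2(7, 7) = 7
  v19 = max2(7, 7) = 7
  v20 = absv(7) = 7
  v22 = min2(7, 7) = 7

Second demand — change propagation:
  v1: re-runs because in4 -9->0; new result 7 (unchanged).
  v2: re-examined; everything it read last time is the same (in1 unchanged, v1 unchanged) — cache 7 kept, no run.
  v3: re-examined; everything it read last time is the same (v2 unchanged, v1 unchanged) — cache 7 kept, no run.
  v4: re-examined; everything it read last time is the same (in1 unchanged, v1 unchanged) — cache 7 kept, no run.
  v5: re-examined; everything it read last time is the same (v3 unchanged, v4 unchanged) — cache 7 kept, no run.
  v6: re-examined; everything it read last time is the same (v4 unchanged, in3 unchanged) — cache 7 kept, no run.
  v10: re-examined; everything it read last time is the same (v6 unchanged, v3 unchanged) — cache 7 kept, no run.
  v13: re-examined; everything it read last time is the same (v2 unchanged, v5 unchanged) — cache 0 kept, no run.
  v15: re-examined; everything it read last time is the same (v13 unchanged, v5 unchanged) — cache 7 kept, no run.
  v16: re-examined; everything it read last time is the same (v13 unchanged, v10 unchanged) — cache 7 kept, no run.
  v17: re-examined; everything it read last time is the same (v16 unchanged, v5 unchanged) — cache 7 kept, no run.
  v19: re-examined; everything it read last time is the same (v15 unchanged, v17 unchanged) — cache 7 kept, no run.
  v20: re-examined; everything it read last time is the same (v19 unchanged) — cache 7 kept, no run.
  v22: re-examined; everything it read last time is the same (v19 unchanged, v20 unchanged) — cache 7 kept, no run.

The important point: v1 recomputes to an identical value, and the output ends up unchanged.

v22 now evaluates to 7.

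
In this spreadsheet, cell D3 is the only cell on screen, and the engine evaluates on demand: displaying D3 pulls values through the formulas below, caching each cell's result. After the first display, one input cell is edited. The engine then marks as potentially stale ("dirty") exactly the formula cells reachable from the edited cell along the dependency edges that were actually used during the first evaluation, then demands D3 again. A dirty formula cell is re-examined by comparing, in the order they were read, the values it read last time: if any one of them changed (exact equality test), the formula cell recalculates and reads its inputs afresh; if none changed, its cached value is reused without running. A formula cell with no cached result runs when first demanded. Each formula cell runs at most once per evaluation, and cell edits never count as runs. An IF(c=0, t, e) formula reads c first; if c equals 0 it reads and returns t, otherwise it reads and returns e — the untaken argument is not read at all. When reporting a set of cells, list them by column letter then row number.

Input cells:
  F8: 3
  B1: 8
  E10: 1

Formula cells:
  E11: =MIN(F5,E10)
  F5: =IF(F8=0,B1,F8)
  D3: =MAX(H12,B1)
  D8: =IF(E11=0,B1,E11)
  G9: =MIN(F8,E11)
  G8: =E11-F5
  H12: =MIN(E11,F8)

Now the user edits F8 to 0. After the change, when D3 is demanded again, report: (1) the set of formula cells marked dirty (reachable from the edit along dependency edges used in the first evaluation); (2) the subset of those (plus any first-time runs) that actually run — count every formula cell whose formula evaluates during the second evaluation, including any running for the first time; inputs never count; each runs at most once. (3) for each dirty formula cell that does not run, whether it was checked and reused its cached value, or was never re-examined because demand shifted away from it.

Dirty set: D3, E11, F5, H12.
Run set: D3, E11, F5, H12 (4 run).
All dirty formula cells ended up running.

Initial pass — values computed on the first demand:
  F5 = IF(F8=0: F8=3 -> else branch F8) = 3
  E11 = MIN(3, 1) = 1
  H12 = MIN(1, 3) = 1
  D3 = MAX(1, 8) = 8

Second demand — change propagation:
  F5: re-runs because F8 3->0; F8 3->0; new result 8.
  E11: re-runs because F5 3->8; new result 1 (unchanged).
  H12: re-runs because F8 3->0; new result 0.
  D3: re-runs because H12 1->0; new result 8 (unchanged).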